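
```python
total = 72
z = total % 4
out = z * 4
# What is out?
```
Trace:
  total=72
  total=72, z=0
  total=72, z=0, out=0

Final answer: 0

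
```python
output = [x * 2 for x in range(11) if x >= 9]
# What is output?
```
Trace:
  x=0
  x=1
  x=2
  x=3
  x=4
  x=5
  x=6
  x=7
  x=8
  x=9
  x=10
  output=[18, 20]

Final answer: [18, 20]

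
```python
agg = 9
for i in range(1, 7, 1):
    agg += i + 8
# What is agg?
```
Trace:
  agg=9
  agg=18, i=1
  agg=28, i=2
  agg=39, i=3
  agg=51, i=4
  agg=64, i=5
  agg=78, i=6

Final answer: 78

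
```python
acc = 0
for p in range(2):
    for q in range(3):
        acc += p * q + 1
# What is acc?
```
Trace:
  acc=0
  acc=1, p=0, q=0
  acc=2, p=0, q=1
  acc=3, p=0, q=2
  acc=4, p=1, q=0
  acc=6, p=1, q=1
  acc=9, p=1, q=2

Final answer: 9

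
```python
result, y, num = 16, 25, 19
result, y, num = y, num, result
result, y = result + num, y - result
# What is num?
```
Trace:
  result=16, y=25, num=19
  result=25, y=19, num=16
  result=41, y=-6, num=16

Final answer: 16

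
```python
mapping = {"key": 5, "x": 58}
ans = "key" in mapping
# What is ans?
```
Trace:
  mapping={'key': 5, 'x': 58}
  mapping={'key': 5, 'x': 58}, ans=True

Final answer: True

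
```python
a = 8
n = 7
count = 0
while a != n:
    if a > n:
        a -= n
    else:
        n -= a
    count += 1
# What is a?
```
Trace:
  a=8
  a=8, n=7
  a=8, n=7, count=0
  a=1, n=7, count=1
  a=1, n=6, count=2
  a=1, n=5, count=3
  a=1, n=4, count=4
  a=1, n=3, count=5
  a=1, n=2, count=6
  a=1, n=1, count=7

Final answer: 1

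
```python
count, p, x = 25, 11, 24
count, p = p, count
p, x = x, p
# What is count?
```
Trace:
  count=25, p=11, x=24
  count=11, p=25, x=24
  count=11, p=24, x=25

Final answer: 11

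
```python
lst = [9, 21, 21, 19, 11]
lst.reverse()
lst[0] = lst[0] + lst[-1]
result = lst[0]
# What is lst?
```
Trace:
  lst=[9, 21, 21, 19, 11]
  lst=[11, 19, 21, 21, 9]
  lst=[20, 19, 21, 21, 9]
  lst=[20, 19, 21, 21, 9], result=20

Final answer: [20, 19, 21, 21, 9]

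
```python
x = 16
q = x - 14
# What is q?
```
Trace:
  x=16
  x=16, q=2

Final answer: 2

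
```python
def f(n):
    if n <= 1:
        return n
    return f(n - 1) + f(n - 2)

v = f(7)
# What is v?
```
Call trace (a repeated sub-call is expanded the first time; later identical calls just restate its return value):
f(n=7)
  f(n=6)
    f(n=5)
      f(n=4)
        f(n=3)
          f(n=2)
            f(n=1)
            -> return 1
            f(n=0)
            -> return 0
          -> return 1
          f(n=1)
          -> return 1
        -> return 2
        f(n=2) -> return 1  (same call as traced above)
      -> return 3
      f(n=3) -> return 2  (same call as traced above)
    -> return 5
    f(n=4) -> return 3  (same call as traced above)
  -> return 8
  f(n=5) -> return 5  (same call as traced above)
-> return 13

Final answer: 13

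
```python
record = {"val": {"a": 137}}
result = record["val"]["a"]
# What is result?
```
Trace:
  record={'val': {'a': 137}}
  record={'val': {'a': 137}}, result=137

Final answer: 137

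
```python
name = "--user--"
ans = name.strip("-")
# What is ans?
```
Trace:
  name='--user--'
  name='--user--', ans='user'

Final answer: 'user'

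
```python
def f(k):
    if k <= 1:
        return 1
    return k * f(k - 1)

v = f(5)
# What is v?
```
Call trace:
f(k=5)
  f(k=4)
    f(k=3)
      f(k=2)
        f(k=1)
        -> return 1
      -> return 2
    -> return 6
  -> return 24
-> return 120

Final answer: 120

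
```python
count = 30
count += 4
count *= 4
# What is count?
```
Trace:
  count=30
  count=34
  count=136

Final answer: 136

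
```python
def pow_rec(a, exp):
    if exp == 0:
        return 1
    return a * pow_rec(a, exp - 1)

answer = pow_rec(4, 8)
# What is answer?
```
Call trace:
pow_rec(a=4, exp=8)
  pow_rec(a=4, exp=7)
    pow_rec(a=4, exp=6)
      pow_rec(a=4, exp=5)
        pow_rec(a=4, exp=4)
          pow_rec(a=4, exp=3)
            pow_rec(a=4, exp=2)
              pow_rec(a=4, exp=1)
                pow_rec(a=4, exp=0)
                -> return 1
              -> return 4
            -> return 16
          -> return 64
        -> return 256
      -> return 1024
    -> return 4096
  -> return 16384
-> return 65536

Final answer: 65536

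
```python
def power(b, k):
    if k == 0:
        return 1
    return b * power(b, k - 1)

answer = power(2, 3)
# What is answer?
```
Call trace:
power(b=2, k=3)
  power(b=2, k=2)
    power(b=2, k=1)
      power(b=2, k=0)
      -> return 1
    -> return 2
  -> return 4
-> return 8

Final answer: 8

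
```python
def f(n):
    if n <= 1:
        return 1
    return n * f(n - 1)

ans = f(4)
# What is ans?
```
Call trace:
f(n=4)
  f(n=3)
    f(n=2)
      f(n=1)
      -> return 1
    -> return 2
  -> return 6
-> return 24

Final answer: 24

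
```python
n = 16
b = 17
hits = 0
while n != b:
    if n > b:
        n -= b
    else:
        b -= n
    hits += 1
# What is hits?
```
Trace:
  n=16
  n=16, b=17
  n=16, b=17, hits=0
  n=16, b=1, hits=1
  n=15, b=1, hits=2
  n=14, b=1, hits=3
  n=13, b=1, hits=4
  n=12, b=1, hits=5
  n=11, b=1, hits=6
  n=10, b=1, hits=7
  n=9, b=1, hits=8
  n=8, b=1, hits=9
  n=7, b=1, hits=10
  n=6, b=1, hits=11
  n=5, b=1, hits=12
  n=4, b=1, hits=13
  n=3, b=1, hits=14
  n=2, b=1, hits=15
  n=1, b=1, hits=16

Final answer: 16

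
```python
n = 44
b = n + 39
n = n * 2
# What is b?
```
Trace:
  n=44
  n=44, b=83
  n=88, b=83

Final answer: 83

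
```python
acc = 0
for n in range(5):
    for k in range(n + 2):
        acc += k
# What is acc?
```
Trace:
  acc=0
  acc=0, n=0, k=0
  acc=1, n=0, k=1
  acc=1, n=1, k=0
  acc=2, n=1, k=1
  acc=4, n=1, k=2
  acc=4, n=2, k=0
  acc=5, n=2, k=1
  acc=7, n=2, k=2
  acc=10, n=2, k=3
  acc=10, n=3, k=0
  acc=11, n=3, k=1
  acc=13, n=3, k=2
  acc=16, n=3, k=3
  acc=20, n=3, k=4
  acc=20, n=4, k=0
  acc=21, n=4, k=1
  acc=23, n=4, k=2
  acc=26, n=4, k=3
  acc=30, n=4, k=4
  acc=35, n=4, k=5

Final answer: 35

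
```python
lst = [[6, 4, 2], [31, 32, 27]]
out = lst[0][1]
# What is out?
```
Trace:
  lst=[[6, 4, 2], [31, 32, 27]]
  lst=[[6, 4, 2], [31, 32, 27]], out=4

Final answer: 4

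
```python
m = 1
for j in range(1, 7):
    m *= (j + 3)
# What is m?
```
Trace:
  m=1
  m=4, j=1
  m=20, j=2
  m=120, j=3
  m=840, j=4
  m=6720, j=5
  m=60480, j=6

Final answer: 60480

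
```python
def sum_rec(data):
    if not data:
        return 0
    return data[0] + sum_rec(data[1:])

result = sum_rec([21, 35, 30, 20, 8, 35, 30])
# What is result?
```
Call trace:
sum_rec(data=[21, 35, 30, 20, 8, 35, 30])
  sum_rec(data=[35, 30, 20, 8, 35, 30])
    sum_rec(data=[30, 20, 8, 35, 30])
      sum_rec(data=[20, 8, 35, 30])
        sum_rec(data=[8, 35, 30])
          sum_rec(data=[35, 30])
            sum_rec(data=[30])
              sum_rec(data=[])
              -> return 0
            -> return 30
          -> return 65
        -> return 73
      -> return 93
    -> return 123
  -> return 158
-> return 179

Final answer: 179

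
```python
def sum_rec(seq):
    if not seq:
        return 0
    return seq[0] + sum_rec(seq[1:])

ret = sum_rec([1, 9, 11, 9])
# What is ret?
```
Call trace:
sum_rec(seq=[1, 9, 11, 9])
  sum_rec(seq=[9, 11, 9])
    sum_rec(seq=[11, 9])
      sum_rec(seq=[9])
        sum_rec(seq=[])
        -> return 0
      -> return 9
    -> return 20
  -> return 29
-> return 30

Final answer: 30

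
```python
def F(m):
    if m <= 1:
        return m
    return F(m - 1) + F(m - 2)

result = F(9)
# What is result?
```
Call trace (a repeated sub-call is expanded the first time; later identical calls just restate its return value):
F(m=9)
  F(m=8)
    F(m=7)
      F(m=6)
        F(m=5)
          F(m=4)
            F(m=3)
              F(m=2)
                F(m=1)
                -> return 1
                F(m=0)
                -> return 0
              -> return 1
              F(m=1)
              -> return 1
            -> return 2
            F(m=2) -> return 1  (same call as traced above)
          -> return 3
          F(m=3) -> return 2  (same call as traced above)
        -> return 5
        F(m=4) -> return 3  (same call as traced above)
      -> return 8
      F(m=5) -> return 5  (same call as traced above)
    -> return 13
    F(m=6) -> return 8  (same call as traced above)
  -> return 21
  F(m=7) -> return 13  (same call as traced above)
-> return 34

Final answer: 34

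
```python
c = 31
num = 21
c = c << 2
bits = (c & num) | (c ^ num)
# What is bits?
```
Trace:
  c=31
  c=31, num=21
  c=124, num=21
  c=124, num=21, bits=125

Final answer: 125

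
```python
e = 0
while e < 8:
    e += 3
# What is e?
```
Trace:
  e=0
  e=3
  e=6
  e=9

Final answer: 9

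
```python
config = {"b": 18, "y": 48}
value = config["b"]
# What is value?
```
Trace:
  config={'b': 18, 'y': 48}
  config={'b': 18, 'y': 48}, value=18

Final answer: 18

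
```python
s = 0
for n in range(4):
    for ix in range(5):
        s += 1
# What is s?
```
Trace:
  s=0
  s=1, n=0, ix=0
  s=2, n=0, ix=1
  s=3, n=0, ix=2
  s=4, n=0, ix=3
  s=5, n=0, ix=4
  s=6, n=1, ix=0
  s=7, n=1, ix=1
  s=8, n=1, ix=2
  s=9, n=1, ix=3
  s=10, n=1, ix=4
  s=11, n=2, ix=0
  s=12, n=2, ix=1
  s=13, n=2, ix=2
  s=14, n=2, ix=3
  s=15, n=2, ix=4
  s=16, n=3, ix=0
  s=17, n=3, ix=1
  s=18, n=3, ix=2
  s=19, n=3, ix=3
  s=20, n=3, ix=4

Final answer: 20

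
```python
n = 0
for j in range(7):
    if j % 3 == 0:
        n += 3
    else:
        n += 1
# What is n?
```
Trace:
  n=0
  n=3, j=0
  n=4, j=1
  n=5, j=2
  n=8, j=3
  n=9, j=4
  n=10, j=5
  n=13, j=6

Final answer: 13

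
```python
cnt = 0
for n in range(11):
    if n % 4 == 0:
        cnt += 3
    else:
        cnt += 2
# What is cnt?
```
Trace:
  cnt=0
  cnt=3, n=0
  cnt=5, n=1
  cnt=7, n=2
  cnt=9, n=3
  cnt=12, n=4
  cnt=14, n=5
  cnt=16, n=6
  cnt=18, n=7
  cnt=21, n=8
  cnt=23, n=9
  cnt=25, n=10

Final answer: 25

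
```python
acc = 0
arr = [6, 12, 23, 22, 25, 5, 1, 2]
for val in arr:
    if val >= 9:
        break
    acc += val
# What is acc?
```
Trace:
  acc=0
  acc=6, val=6
  acc=6, val=12

Final answer: 6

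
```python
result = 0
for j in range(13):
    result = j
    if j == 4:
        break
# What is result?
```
Trace:
  result=0
  result=0, j=0
  result=1, j=1
  result=2, j=2
  result=3, j=3
  result=4, j=4

Final answer: 4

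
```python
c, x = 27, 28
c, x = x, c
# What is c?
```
Trace:
  c=27, x=28
  c=28, x=27

Final answer: 28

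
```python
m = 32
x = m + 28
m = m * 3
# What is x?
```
Trace:
  m=32
  m=32, x=60
  m=96, x=60

Final answer: 60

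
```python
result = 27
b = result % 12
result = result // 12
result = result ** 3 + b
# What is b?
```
Trace:
  result=27
  result=27, b=3
  result=2, b=3
  result=11, b=3

Final answer: 3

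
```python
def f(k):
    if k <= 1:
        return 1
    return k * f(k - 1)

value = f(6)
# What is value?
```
Call trace:
f(k=6)
  f(k=5)
    f(k=4)
      f(k=3)
        f(k=2)
          f(k=1)
          -> return 1
        -> return 2
      -> return 6
    -> return 24
  -> return 120
-> return 720

Final answer: 720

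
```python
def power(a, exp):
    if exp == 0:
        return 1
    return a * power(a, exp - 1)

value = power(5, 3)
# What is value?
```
Call trace:
power(a=5, exp=3)
  power(a=5, exp=2)
    power(a=5, exp=1)
      power(a=5, exp=0)
      -> return 1
    -> return 5
  -> return 25
-> return 125

Final answer: 125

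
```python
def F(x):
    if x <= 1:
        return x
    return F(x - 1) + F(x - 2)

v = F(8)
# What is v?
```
Call trace (a repeated sub-call is expanded the first time; later identical calls just restate its return value):
F(x=8)
  F(x=7)
    F(x=6)
      F(x=5)
        F(x=4)
          F(x=3)
            F(x=2)
              F(x=1)
              -> return 1
              F(x=0)
              -> return 0
            -> return 1
            F(x=1)
            -> return 1
          -> return 2
          F(x=2) -> return 1  (same call as traced above)
        -> return 3
        F(x=3) -> return 2  (same call as traced above)
      -> return 5
      F(x=4) -> return 3  (same call as traced above)
    -> return 8
    F(x=5) -> return 5  (same call as traced above)
  -> return 13
  F(x=6) -> return 8  (same call as traced above)
-> return 21

Final answer: 21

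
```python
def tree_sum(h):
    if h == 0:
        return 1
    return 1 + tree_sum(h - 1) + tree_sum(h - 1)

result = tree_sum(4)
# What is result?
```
Call trace (a repeated sub-call is expanded the first time; later identical calls just restate its return value):
tree_sum(h=4)
  tree_sum(h=3)
    tree_sum(h=2)
      tree_sum(h=1)
        tree_sum(h=0)
        -> return 1
        tree_sum(h=0)
        -> return 1
      -> return 3
      tree_sum(h=1) -> return 3  (same call as traced above)
    -> return 7
    tree_sum(h=2) -> return 7  (same call as traced above)
  -> return 15
  tree_sum(h=3) -> return 15  (same call as traced above)
-> return 31

Final answer: 31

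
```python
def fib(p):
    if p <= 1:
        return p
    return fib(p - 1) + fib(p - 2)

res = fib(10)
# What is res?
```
Call trace (a repeated sub-call is expanded the first time; later identical calls just restate its return value):
fib(p=10)
  fib(p=9)
    fib(p=8)
      fib(p=7)
        fib(p=6)
          fib(p=5)
            fib(p=4)
              fib(p=3)
                fib(p=2)
                  fib(p=1)
                  -> return 1
                  fib(p=0)
                  -> return 0
                -> return 1
                fib(p=1)
                -> return 1
              -> return 2
              fib(p=2) -> return 1  (same call as traced above)
            -> return 3
            fib(p=3) -> return 2  (same call as traced above)
          -> return 5
          fib(p=4) -> return 3  (same call as traced above)
        -> return 8
        fib(p=5) -> return 5  (same call as traced above)
      -> return 13
      fib(p=6) -> return 8  (same call as traced above)
    -> return 21
    fib(p=7) -> return 13  (same call as traced above)
  -> return 34
  fib(p=8) -> return 21  (same call as traced above)
-> return 55

Final answer: 55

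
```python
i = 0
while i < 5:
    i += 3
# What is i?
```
Trace:
  i=0
  i=3
  i=6

Final answer: 6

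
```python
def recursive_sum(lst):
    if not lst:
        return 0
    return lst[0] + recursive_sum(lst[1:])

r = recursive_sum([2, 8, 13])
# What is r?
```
Call trace:
recursive_sum(lst=[2, 8, 13])
  recursive_sum(lst=[8, 13])
    recursive_sum(lst=[13])
      recursive_sum(lst=[])
      -> return 0
    -> return 13
  -> return 21
-> return 23

Final answer: 23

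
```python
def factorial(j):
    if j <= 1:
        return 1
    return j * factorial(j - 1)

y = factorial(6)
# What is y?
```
Call trace:
factorial(j=6)
  factorial(j=5)
    factorial(j=4)
      factorial(j=3)
        factorial(j=2)
          factorial(j=1)
          -> return 1
        -> return 2
      -> return 6
    -> return 24
  -> return 120
-> return 720

Final answer: 720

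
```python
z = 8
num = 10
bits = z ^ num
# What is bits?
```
Trace:
  z=8
  z=8, num=10
  z=8, num=10, bits=2

Final answer: 2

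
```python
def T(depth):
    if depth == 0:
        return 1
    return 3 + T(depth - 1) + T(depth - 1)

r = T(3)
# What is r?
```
Call trace (a repeated sub-call is expanded the first time; later identical calls just restate its return value):
T(depth=3)
  T(depth=2)
    T(depth=1)
      T(depth=0)
      -> return 1
      T(depth=0)
      -> return 1
    -> return 5
    T(depth=1) -> return 5  (same call as traced above)
  -> return 13
  T(depth=2) -> return 13  (same call as traced above)
-> return 29

Final answer: 29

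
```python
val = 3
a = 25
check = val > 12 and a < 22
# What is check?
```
Trace:
  val=3
  val=3, a=25
  val=3, a=25, check=False

Final answer: False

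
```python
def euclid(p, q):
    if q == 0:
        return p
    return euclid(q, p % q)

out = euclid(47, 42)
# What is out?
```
Call trace:
euclid(p=47, q=42)
  euclid(p=42, q=5)
    euclid(p=5, q=2)
      euclid(p=2, q=1)
        euclid(p=1, q=0)
        -> return 1
      -> return 1
    -> return 1
  -> return 1
-> return 1

Final answer: 1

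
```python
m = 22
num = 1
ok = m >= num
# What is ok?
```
Trace:
  m=22
  m=22, num=1
  m=22, num=1, ok=True

Final answer: True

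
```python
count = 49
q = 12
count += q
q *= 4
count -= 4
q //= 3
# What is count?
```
Trace:
  count=49
  count=49, q=12
  count=61, q=12
  count=61, q=48
  count=57, q=48
  count=57, q=16

Final answer: 57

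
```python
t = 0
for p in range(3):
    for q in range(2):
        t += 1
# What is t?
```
Trace:
  t=0
  t=1, p=0, q=0
  t=2, p=0, q=1
  t=3, p=1, q=0
  t=4, p=1, q=1
  t=5, p=2, q=0
  t=6, p=2, q=1

Final answer: 6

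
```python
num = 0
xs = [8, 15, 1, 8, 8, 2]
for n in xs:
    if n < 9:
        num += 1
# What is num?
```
Trace:
  num=0
  num=1, n=8
  num=1, n=15
  num=2, n=1
  num=3, n=8
  num=4, n=8
  num=5, n=2

Final answer: 5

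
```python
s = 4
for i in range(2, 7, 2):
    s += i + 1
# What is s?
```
Trace:
  s=4
  s=7, i=2
  s=12, i=4
  s=19, i=6

Final answer: 19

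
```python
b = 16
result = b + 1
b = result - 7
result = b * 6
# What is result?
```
Trace:
  b=16
  b=16, result=17
  b=10, result=17
  b=10, result=60

Final answer: 60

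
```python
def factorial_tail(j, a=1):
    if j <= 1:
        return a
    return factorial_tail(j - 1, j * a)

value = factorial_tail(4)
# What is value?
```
Call trace:
factorial_tail(j=4, a=1)
  factorial_tail(j=3, a=4)
    factorial_tail(j=2, a=12)
      factorial_tail(j=1, a=24)
      -> return 24
    -> return 24
  -> return 24
-> return 24

Final answer: 24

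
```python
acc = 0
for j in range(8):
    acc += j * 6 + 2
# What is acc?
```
Trace:
  acc=0
  acc=2, j=0
  acc=10, j=1
  acc=24, j=2
  acc=44, j=3
  acc=70, j=4
  acc=102, j=5
  acc=140, j=6
  acc=184, j=7

Final answer: 184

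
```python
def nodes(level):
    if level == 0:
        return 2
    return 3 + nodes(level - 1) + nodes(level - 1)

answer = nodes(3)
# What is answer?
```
Call trace (a repeated sub-call is expanded the first time; later identical calls just restate its return value):
nodes(level=3)
  nodes(level=2)
    nodes(level=1)
      nodes(level=0)
      -> return 2
      nodes(level=0)
      -> return 2
    -> return 7
    nodes(level=1) -> return 7  (same call as traced above)
  -> return 17
  nodes(level=2) -> return 17  (same call as traced above)
-> return 37

Final answer: 37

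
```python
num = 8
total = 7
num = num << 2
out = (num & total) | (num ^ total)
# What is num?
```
Trace:
  num=8
  num=8, total=7
  num=32, total=7
  num=32, total=7, out=39

Final answer: 32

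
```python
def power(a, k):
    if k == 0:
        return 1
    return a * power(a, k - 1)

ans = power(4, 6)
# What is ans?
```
Call trace:
power(a=4, k=6)
  power(a=4, k=5)
    power(a=4, k=4)
      power(a=4, k=3)
        power(a=4, k=2)
          power(a=4, k=1)
            power(a=4, k=0)
            -> return 1
          -> return 4
        -> return 16
      -> return 64
    -> return 256
  -> return 1024
-> return 4096

Final answer: 4096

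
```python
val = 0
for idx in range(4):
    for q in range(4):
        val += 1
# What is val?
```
Trace:
  val=0
  val=1, idx=0, q=0
  val=2, idx=0, q=1
  val=3, idx=0, q=2
  val=4, idx=0, q=3
  val=5, idx=1, q=0
  val=6, idx=1, q=1
  val=7, idx=1, q=2
  val=8, idx=1, q=3
  val=9, idx=2, q=0
  val=10, idx=2, q=1
  val=11, idx=2, q=2
  val=12, idx=2, q=3
  val=13, idx=3, q=0
  val=14, idx=3, q=1
  val=15, idx=3, q=2
  val=16, idx=3, q=3

Final answer: 16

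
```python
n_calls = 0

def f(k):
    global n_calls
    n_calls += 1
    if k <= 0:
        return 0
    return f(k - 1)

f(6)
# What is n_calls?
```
Call trace:
f(k=6)
  f(k=5)
    f(k=4)
      f(k=3)
        f(k=2)
          f(k=1)
            f(k=0)
            -> return 0
          -> return 0
        -> return 0
      -> return 0
    -> return 0
  -> return 0
-> return 0

n_calls is incremented once per call. f is entered once for each k = 6, 5, 4, 3, 2, 1, 0 (the k <= 0 call returns without recursing), i.e. 6 + 1 calls.
n_calls = 7

Final answer: 7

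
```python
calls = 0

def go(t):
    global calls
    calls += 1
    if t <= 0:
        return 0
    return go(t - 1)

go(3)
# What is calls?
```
Call trace:
go(t=3)
  go(t=2)
    go(t=1)
      go(t=0)
      -> return 0
    -> return 0
  -> return 0
-> return 0

calls is incremented once per call. go is entered once for each t = 3, 2, 1, 0 (the t <= 0 call returns without recursing), i.e. 3 + 1 calls.
calls = 4

Final answer: 4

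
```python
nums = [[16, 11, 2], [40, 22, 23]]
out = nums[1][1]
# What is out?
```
Trace:
  nums=[[16, 11, 2], [40, 22, 23]]
  nums=[[16, 11, 2], [40, 22, 23]], out=22

Final answer: 22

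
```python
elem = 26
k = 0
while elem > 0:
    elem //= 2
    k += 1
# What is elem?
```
Trace:
  elem=26
  elem=26, k=0
  elem=13, k=1
  elem=6, k=2
  elem=3, k=3
  elem=1, k=4
  elem=0, k=5

Final answer: 0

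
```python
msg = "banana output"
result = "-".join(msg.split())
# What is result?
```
Trace:
  msg='banana output'
  msg='banana output', result='banana-output'

Final answer: 'banana-output'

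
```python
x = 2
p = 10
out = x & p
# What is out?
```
Trace:
  x=2
  x=2, p=10
  x=2, p=10, out=2

Final answer: 2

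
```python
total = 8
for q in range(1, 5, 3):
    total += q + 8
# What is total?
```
Trace:
  total=8
  total=17, q=1
  total=29, q=4

Final answer: 29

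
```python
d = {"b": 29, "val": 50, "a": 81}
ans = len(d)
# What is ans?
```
Trace:
  d={'b': 29, 'val': 50, 'a': 81}
  d={'b': 29, 'val': 50, 'a': 81}, ans=3

Final answer: 3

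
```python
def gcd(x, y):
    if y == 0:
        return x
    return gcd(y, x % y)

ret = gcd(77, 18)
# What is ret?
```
Call trace:
gcd(x=77, y=18)
  gcd(x=18, y=5)
    gcd(x=5, y=3)
      gcd(x=3, y=2)
        gcd(x=2, y=1)
          gcd(x=1, y=0)
          -> return 1
        -> return 1
      -> return 1
    -> return 1
  -> return 1
-> return 1

Final answer: 1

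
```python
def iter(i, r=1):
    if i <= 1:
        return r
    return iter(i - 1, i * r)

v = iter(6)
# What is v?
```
Call trace:
iter(i=6, r=1)
  iter(i=5, r=6)
    iter(i=4, r=30)
      iter(i=3, r=120)
        iter(i=2, r=360)
          iter(i=1, r=720)
          -> return 720
        -> return 720
      -> return 720
    -> return 720
  -> return 720
-> return 720

Final answer: 720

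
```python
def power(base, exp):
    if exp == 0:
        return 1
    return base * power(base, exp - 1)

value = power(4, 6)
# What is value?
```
Call trace:
power(base=4, exp=6)
  power(base=4, exp=5)
    power(base=4, exp=4)
      power(base=4, exp=3)
        power(base=4, exp=2)
          power(base=4, exp=1)
            power(base=4, exp=0)
            -> return 1
          -> return 4
        -> return 16
      -> return 64
    -> return 256
  -> return 1024
-> return 4096

Final answer: 4096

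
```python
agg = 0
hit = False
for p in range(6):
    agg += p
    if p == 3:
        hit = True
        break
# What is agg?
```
Trace:
  agg=0
  agg=0, hit=False
  agg=0, hit=False, p=0
  agg=1, hit=False, p=1
  agg=3, hit=False, p=2
  agg=6, hit=True, p=3

Final answer: 6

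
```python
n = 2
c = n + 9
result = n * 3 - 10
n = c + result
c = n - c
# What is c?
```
Trace:
  n=2
  n=2, c=11
  n=2, c=11, result=-4
  n=7, c=11, result=-4
  n=7, c=-4, result=-4

Final answer: -4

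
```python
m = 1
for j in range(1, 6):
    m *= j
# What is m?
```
Trace:
  m=1
  m=1, j=1
  m=2, j=2
  m=6, j=3
  m=24, j=4
  m=120, j=5

Final answer: 120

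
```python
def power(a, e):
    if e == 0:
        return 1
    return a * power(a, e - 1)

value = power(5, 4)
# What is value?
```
Call trace:
power(a=5, e=4)
  power(a=5, e=3)
    power(a=5, e=2)
      power(a=5, e=1)
        power(a=5, e=0)
        -> return 1
      -> return 5
    -> return 25
  -> return 125
-> return 625

Final answer: 625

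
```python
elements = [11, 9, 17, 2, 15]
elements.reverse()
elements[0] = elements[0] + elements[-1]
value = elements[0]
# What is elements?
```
Trace:
  elements=[11, 9, 17, 2, 15]
  elements=[15, 2, 17, 9, 11]
  elements=[26, 2, 17, 9, 11]
  elements=[26, 2, 17, 9, 11], value=26

Final answer: [26, 2, 17, 9, 11]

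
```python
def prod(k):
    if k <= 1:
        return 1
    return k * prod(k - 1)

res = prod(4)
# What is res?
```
Call trace:
prod(k=4)
  prod(k=3)
    prod(k=2)
      prod(k=1)
      -> return 1
    -> return 2
  -> return 6
-> return 24

Final answer: 24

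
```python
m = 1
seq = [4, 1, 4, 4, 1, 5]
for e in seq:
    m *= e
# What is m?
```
Trace:
  m=1
  m=4, e=4
  m=4, e=1
  m=16, e=4
  m=64, e=4
  m=64, e=1
  m=320, e=5

Final answer: 320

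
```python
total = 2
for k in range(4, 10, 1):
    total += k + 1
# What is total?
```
Trace:
  total=2
  total=7, k=4
  total=13, k=5
  total=20, k=6
  total=28, k=7
  total=37, k=8
  total=47, k=9

Final answer: 47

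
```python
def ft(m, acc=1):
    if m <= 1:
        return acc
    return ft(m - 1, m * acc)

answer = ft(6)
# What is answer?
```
Call trace:
ft(m=6, acc=1)
  ft(m=5, acc=6)
    ft(m=4, acc=30)
      ft(m=3, acc=120)
        ft(m=2, acc=360)
          ft(m=1, acc=720)
          -> return 720
        -> return 720
      -> return 720
    -> return 720
  -> return 720
-> return 720

Final answer: 720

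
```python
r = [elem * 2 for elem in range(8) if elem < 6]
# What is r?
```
Trace:
  elem=0
  elem=1
  elem=2
  elem=3
  elem=4
  elem=5
  elem=6
  elem=7
  r=[0, 2, 4, 6, 8, 10]

Final answer: [0, 2, 4, 6, 8, 10]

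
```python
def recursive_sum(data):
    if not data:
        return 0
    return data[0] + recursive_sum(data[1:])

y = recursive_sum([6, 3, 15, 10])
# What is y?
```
Call trace:
recursive_sum(data=[6, 3, 15, 10])
  recursive_sum(data=[3, 15, 10])
    recursive_sum(data=[15, 10])
      recursive_sum(data=[10])
        recursive_sum(data=[])
        -> return 0
      -> return 10
    -> return 25
  -> return 28
-> return 34

Final answer: 34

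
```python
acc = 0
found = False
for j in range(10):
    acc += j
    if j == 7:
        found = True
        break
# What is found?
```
Trace:
  acc=0
  acc=0, found=False
  acc=0, found=False, j=0
  acc=1, found=False, j=1
  acc=3, found=False, j=2
  acc=6, found=False, j=3
  acc=10, found=False, j=4
  acc=15, found=False, j=5
  acc=21, found=False, j=6
  acc=28, found=True, j=7

Final answer: True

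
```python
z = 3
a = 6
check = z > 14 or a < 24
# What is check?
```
Trace:
  z=3
  z=3, a=6
  z=3, a=6, check=True

Final answer: True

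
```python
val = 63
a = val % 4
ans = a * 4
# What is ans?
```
Trace:
  val=63
  val=63, a=3
  val=63, a=3, ans=12

Final answer: 12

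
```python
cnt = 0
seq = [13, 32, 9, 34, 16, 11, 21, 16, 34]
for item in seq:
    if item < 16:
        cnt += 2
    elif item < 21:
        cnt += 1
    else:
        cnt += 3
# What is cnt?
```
Trace:
  cnt=0
  cnt=2, item=13
  cnt=5, item=32
  cnt=7, item=9
  cnt=10, item=34
  cnt=11, item=16
  cnt=13, item=11
  cnt=16, item=21
  cnt=17, item=16
  cnt=20, item=34

Final answer: 20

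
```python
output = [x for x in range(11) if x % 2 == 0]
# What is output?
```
Trace:
  x=0
  x=1
  x=2
  x=3
  x=4
  x=5
  x=6
  x=7
  x=8
  x=9
  x=10
  output=[0, 2, 4, 6, 8, 10]

Final answer: [0, 2, 4, 6, 8, 10]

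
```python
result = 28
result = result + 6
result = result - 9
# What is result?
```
Trace:
  result=28
  result=34
  result=25

Final answer: 25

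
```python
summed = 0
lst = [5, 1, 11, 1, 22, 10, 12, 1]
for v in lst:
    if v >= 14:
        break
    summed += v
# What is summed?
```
Trace:
  summed=0
  summed=5, v=5
  summed=6, v=1
  summed=17, v=11
  summed=18, v=1
  summed=18, v=22

Final answer: 18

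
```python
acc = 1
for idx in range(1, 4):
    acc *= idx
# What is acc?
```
Trace:
  acc=1
  acc=1, idx=1
  acc=2, idx=2
  acc=6, idx=3

Final answer: 6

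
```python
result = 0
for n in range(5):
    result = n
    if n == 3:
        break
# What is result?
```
Trace:
  result=0
  result=0, n=0
  result=1, n=1
  result=2, n=2
  result=3, n=3

Final answer: 3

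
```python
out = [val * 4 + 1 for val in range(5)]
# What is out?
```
Trace:
  val=0
  val=1
  val=2
  val=3
  val=4
  out=[1, 5, 9, 13, 17]

Final answer: [1, 5, 9, 13, 17]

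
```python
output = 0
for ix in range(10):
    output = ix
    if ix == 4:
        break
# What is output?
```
Trace:
  output=0
  output=0, ix=0
  output=1, ix=1
  output=2, ix=2
  output=3, ix=3
  output=4, ix=4

Final answer: 4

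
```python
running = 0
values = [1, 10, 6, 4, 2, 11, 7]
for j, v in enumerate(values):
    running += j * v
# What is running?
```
Trace:
  running=0
  running=0, j=0, v=1
  running=10, j=1, v=10
  running=22, j=2, v=6
  running=34, j=3, v=4
  running=42, j=4, v=2
  running=97, j=5, v=11
  running=139, j=6, v=7

Final answer: 139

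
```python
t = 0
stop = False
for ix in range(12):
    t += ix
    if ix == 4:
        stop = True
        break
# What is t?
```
Trace:
  t=0
  t=0, stop=False
  t=0, stop=False, ix=0
  t=1, stop=False, ix=1
  t=3, stop=False, ix=2
  t=6, stop=False, ix=3
  t=10, stop=True, ix=4

Final answer: 10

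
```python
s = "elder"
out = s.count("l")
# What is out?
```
Trace:
  s='elder'
  s='elder', out=1

Final answer: 1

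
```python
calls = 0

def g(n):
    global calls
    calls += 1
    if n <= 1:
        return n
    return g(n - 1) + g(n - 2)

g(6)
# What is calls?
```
Call trace (a repeated sub-call is expanded the first time; later identical calls just restate its return value):
g(n=6)
  g(n=5)
    g(n=4)
      g(n=3)
        g(n=2)
          g(n=1)
          -> return 1
          g(n=0)
          -> return 0
        -> return 1
        g(n=1)
        -> return 1
      -> return 2
      g(n=2) -> return 1  (same call as traced above)
    -> return 3
    g(n=3) -> return 2  (same call as traced above)
  -> return 5
  g(n=4) -> return 3  (same call as traced above)
-> return 8

calls is incremented once per call, so count the calls in each subtree. Let C(n) = number of calls made by g(n).
C(0) = C(1) = 1 (base case, no recursion); C(n) = 1 + C(n - 1) + C(n - 2) otherwise.
C(2) = 1 + C(1) + C(0) = 1 + 1 + 1 = 3
C(3) = 1 + C(2) + C(1) = 1 + 3 + 1 = 5
C(4) = 1 + C(3) + C(2) = 1 + 5 + 3 = 9
C(5) = 1 + C(4) + C(3) = 1 + 9 + 5 = 15
C(6) = 1 + C(5) + C(4) = 1 + 15 + 9 = 25
calls = C(6) = 25

Final answer: 25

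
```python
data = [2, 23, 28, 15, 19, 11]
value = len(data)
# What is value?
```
Trace:
  data=[2, 23, 28, 15, 19, 11]
  data=[2, 23, 28, 15, 19, 11], value=6

Final answer: 6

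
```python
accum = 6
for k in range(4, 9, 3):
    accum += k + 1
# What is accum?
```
Trace:
  accum=6
  accum=11, k=4
  accum=19, k=7

Final answer: 19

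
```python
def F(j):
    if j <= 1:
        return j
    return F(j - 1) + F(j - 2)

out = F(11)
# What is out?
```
Call trace (a repeated sub-call is expanded the first time; later identical calls just restate its return value):
F(j=11)
  F(j=10)
    F(j=9)
      F(j=8)
        F(j=7)
          F(j=6)
            F(j=5)
              F(j=4)
                F(j=3)
                  F(j=2)
                    F(j=1)
                    -> return 1
                    F(j=0)
                    -> return 0
                  -> return 1
                  F(j=1)
                  -> return 1
                -> return 2
                F(j=2) -> return 1  (same call as traced above)
              -> return 3
              F(j=3) -> return 2  (same call as traced above)
            -> return 5
            F(j=4) -> return 3  (same call as traced above)
          -> return 8
          F(j=5) -> return 5  (same call as traced above)
        -> return 13
        F(j=6) -> return 8  (same call as traced above)
      -> return 21
      F(j=7) -> return 13  (same call as traced above)
    -> return 34
    F(j=8) -> return 21  (same call as traced above)
  -> return 55
  F(j=9) -> return 34  (same call as traced above)
-> return 89

Final answer: 89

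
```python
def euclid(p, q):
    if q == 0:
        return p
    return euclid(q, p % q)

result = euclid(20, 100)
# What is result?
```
Call trace:
euclid(p=20, q=100)
  euclid(p=100, q=20)
    euclid(p=20, q=0)
    -> return 20
  -> return 20
-> return 20

Final answer: 20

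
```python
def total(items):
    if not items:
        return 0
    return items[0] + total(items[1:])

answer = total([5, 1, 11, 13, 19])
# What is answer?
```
Call trace:
total(items=[5, 1, 11, 13, 19])
  total(items=[1, 11, 13, 19])
    total(items=[11, 13, 19])
      total(items=[13, 19])
        total(items=[19])
          total(items=[])
          -> return 0
        -> return 19
      -> return 32
    -> return 43
  -> return 44
-> return 49

Final answer: 49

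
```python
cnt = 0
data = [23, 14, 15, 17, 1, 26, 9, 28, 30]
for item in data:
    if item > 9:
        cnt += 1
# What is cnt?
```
Trace:
  cnt=0
  cnt=1, item=23
  cnt=2, item=14
  cnt=3, item=15
  cnt=4, item=17
  cnt=4, item=1
  cnt=5, item=26
  cnt=5, item=9
  cnt=6, item=28
  cnt=7, item=30

Final answer: 7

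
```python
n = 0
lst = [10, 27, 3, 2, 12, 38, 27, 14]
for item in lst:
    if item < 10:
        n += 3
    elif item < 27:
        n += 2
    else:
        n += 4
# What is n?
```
Trace:
  n=0
  n=2, item=10
  n=6, item=27
  n=9, item=3
  n=12, item=2
  n=14, item=12
  n=18, item=38
  n=22, item=27
  n=24, item=14

Final answer: 24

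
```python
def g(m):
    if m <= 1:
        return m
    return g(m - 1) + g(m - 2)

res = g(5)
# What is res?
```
Call trace (a repeated sub-call is expanded the first time; later identical calls just restate its return value):
g(m=5)
  g(m=4)
    g(m=3)
      g(m=2)
        g(m=1)
        -> return 1
        g(m=0)
        -> return 0
      -> return 1
      g(m=1)
      -> return 1
    -> return 2
    g(m=2) -> return 1  (same call as traced above)
  -> return 3
  g(m=3) -> return 2  (same call as traced above)
-> return 5

Final answer: 5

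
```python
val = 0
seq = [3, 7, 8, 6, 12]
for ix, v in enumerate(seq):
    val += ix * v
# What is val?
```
Trace:
  val=0
  val=0, ix=0, v=3
  val=7, ix=1, v=7
  val=23, ix=2, v=8
  val=41, ix=3, v=6
  val=89, ix=4, v=12

Final answer: 89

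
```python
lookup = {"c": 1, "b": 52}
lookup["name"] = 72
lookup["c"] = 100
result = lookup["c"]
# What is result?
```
Trace:
  lookup={'c': 1, 'b': 52}
  lookup={'c': 1, 'b': 52, 'name': 72}
  lookup={'c': 100, 'b': 52, 'name': 72}
  lookup={'c': 100, 'b': 52, 'name': 72}, result=100

Final answer: 100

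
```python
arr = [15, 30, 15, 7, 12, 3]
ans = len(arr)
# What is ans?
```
Trace:
  arr=[15, 30, 15, 7, 12, 3]
  arr=[15, 30, 15, 7, 12, 3], ans=6

Final answer: 6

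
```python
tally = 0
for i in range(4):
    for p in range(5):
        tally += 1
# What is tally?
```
Trace:
  tally=0
  tally=1, i=0, p=0
  tally=2, i=0, p=1
  tally=3, i=0, p=2
  tally=4, i=0, p=3
  tally=5, i=0, p=4
  tally=6, i=1, p=0
  tally=7, i=1, p=1
  tally=8, i=1, p=2
  tally=9, i=1, p=3
  tally=10, i=1, p=4
  tally=11, i=2, p=0
  tally=12, i=2, p=1
  tally=13, i=2, p=2
  tally=14, i=2, p=3
  tally=15, i=2, p=4
  tally=16, i=3, p=0
  tally=17, i=3, p=1
  tally=18, i=3, p=2
  tally=19, i=3, p=3
  tally=20, i=3, p=4

Final answer: 20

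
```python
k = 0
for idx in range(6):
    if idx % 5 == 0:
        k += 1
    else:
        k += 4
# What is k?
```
Trace:
  k=0
  k=1, idx=0
  k=5, idx=1
  k=9, idx=2
  k=13, idx=3
  k=17, idx=4
  k=18, idx=5

Final answer: 18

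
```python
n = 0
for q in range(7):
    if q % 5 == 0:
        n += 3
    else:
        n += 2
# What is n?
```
Trace:
  n=0
  n=3, q=0
  n=5, q=1
  n=7, q=2
  n=9, q=3
  n=11, q=4
  n=14, q=5
  n=16, q=6

Final answer: 16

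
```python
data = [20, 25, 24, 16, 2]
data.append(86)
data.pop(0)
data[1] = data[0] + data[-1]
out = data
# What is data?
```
Trace:
  data=[20, 25, 24, 16, 2]
  data=[20, 25, 24, 16, 2, 86]
  data=[25, 24, 16, 2, 86]
  data=[25, 111, 16, 2, 86]
  data=[25, 111, 16, 2, 86], out=[25, 111, 16, 2, 86]

Final answer: [25, 111, 16, 2, 86]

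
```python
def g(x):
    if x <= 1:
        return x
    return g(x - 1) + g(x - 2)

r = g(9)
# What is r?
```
Call trace (a repeated sub-call is expanded the first time; later identical calls just restate its return value):
g(x=9)
  g(x=8)
    g(x=7)
      g(x=6)
        g(x=5)
          g(x=4)
            g(x=3)
              g(x=2)
                g(x=1)
                -> return 1
                g(x=0)
                -> return 0
              -> return 1
              g(x=1)
              -> return 1
            -> return 2
            g(x=2) -> return 1  (same call as traced above)
          -> return 3
          g(x=3) -> return 2  (same call as traced above)
        -> return 5
        g(x=4) -> return 3  (same call as traced above)
      -> return 8
      g(x=5) -> return 5  (same call as traced above)
    -> return 13
    g(x=6) -> return 8  (same call as traced above)
  -> return 21
  g(x=7) -> return 13  (same call as traced above)
-> return 34

Final answer: 34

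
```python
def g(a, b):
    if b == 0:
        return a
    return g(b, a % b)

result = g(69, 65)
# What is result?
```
Call trace:
g(a=69, b=65)
  g(a=65, b=4)
    g(a=4, b=1)
      g(a=1, b=0)
      -> return 1
    -> return 1
  -> return 1
-> return 1

Final answer: 1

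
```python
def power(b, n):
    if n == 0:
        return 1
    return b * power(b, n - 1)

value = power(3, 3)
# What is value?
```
Call trace:
power(b=3, n=3)
  power(b=3, n=2)
    power(b=3, n=1)
      power(b=3, n=0)
      -> return 1
    -> return 3
  -> return 9
-> return 27

Final answer: 27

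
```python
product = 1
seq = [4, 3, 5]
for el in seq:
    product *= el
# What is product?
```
Trace:
  product=1
  product=4, el=4
  product=12, el=3
  product=60, el=5

Final answer: 60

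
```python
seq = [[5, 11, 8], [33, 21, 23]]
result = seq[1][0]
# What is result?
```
Trace:
  seq=[[5, 11, 8], [33, 21, 23]]
  seq=[[5, 11, 8], [33, 21, 23]], result=33

Final answer: 33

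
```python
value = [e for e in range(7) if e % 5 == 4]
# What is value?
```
Trace:
  e=0
  e=1
  e=2
  e=3
  e=4
  e=5
  e=6
  value=[4]

Final answer: [4]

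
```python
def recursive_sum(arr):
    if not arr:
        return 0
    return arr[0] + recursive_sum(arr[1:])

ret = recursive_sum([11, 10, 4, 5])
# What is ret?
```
Call trace:
recursive_sum(arr=[11, 10, 4, 5])
  recursive_sum(arr=[10, 4, 5])
    recursive_sum(arr=[4, 5])
      recursive_sum(arr=[5])
        recursive_sum(arr=[])
        -> return 0
      -> return 5
    -> return 9
  -> return 19
-> return 30

Final answer: 30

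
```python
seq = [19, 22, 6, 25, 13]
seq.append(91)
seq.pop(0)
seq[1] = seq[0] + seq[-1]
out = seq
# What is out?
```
Trace:
  seq=[19, 22, 6, 25, 13]
  seq=[19, 22, 6, 25, 13, 91]
  seq=[22, 6, 25, 13, 91]
  seq=[22, 113, 25, 13, 91]
  seq=[22, 113, 25, 13, 91], out=[22, 113, 25, 13, 91]

Final answer: [22, 113, 25, 13, 91]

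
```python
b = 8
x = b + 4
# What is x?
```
Trace:
  b=8
  b=8, x=12

Final answer: 12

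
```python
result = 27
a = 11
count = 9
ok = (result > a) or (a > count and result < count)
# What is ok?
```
Trace:
  result=27
  result=27, a=11
  result=27, a=11, count=9
  result=27, a=11, count=9, ok=True

Final answer: True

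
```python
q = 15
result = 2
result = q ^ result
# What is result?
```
Trace:
  q=15
  q=15, result=2
  q=15, result=13

Final answer: 13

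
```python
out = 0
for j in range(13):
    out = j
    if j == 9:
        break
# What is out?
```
Trace:
  out=0
  out=0, j=0
  out=1, j=1
  out=2, j=2
  out=3, j=3
  out=4, j=4
  out=5, j=5
  out=6, j=6
  out=7, j=7
  out=8, j=8
  out=9, j=9

Final answer: 9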